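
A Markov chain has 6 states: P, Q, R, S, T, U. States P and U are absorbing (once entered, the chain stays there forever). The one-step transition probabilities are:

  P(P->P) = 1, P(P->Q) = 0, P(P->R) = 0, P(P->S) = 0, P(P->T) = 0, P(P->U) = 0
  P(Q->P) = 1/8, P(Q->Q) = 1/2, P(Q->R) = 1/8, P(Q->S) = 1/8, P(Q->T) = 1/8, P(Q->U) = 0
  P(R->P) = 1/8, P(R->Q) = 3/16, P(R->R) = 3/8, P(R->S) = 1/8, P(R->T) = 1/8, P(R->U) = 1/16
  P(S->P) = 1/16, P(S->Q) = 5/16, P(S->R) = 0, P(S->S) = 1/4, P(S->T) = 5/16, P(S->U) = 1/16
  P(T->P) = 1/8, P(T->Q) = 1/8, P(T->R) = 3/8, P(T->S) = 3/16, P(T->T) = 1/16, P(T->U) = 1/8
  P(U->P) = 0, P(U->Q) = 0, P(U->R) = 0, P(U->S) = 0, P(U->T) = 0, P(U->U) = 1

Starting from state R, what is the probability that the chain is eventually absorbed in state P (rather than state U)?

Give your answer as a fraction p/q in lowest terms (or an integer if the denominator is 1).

Let a_i = P(absorbed in P | start in state i).
Boundary conditions: a_P = 1, a_U = 0.
For each transient state i, a_i = sum_j P(i->j) * a_j:
  a_Q = 1/8*a_P + 1/2*a_Q + 1/8*a_R + 1/8*a_S + 1/8*a_T + 0*a_U
  a_R = 1/8*a_P + 3/16*a_Q + 3/8*a_R + 1/8*a_S + 1/8*a_T + 1/16*a_U
  a_S = 1/16*a_P + 5/16*a_Q + 0*a_R + 1/4*a_S + 5/16*a_T + 1/16*a_U
  a_T = 1/8*a_P + 1/8*a_Q + 3/8*a_R + 3/16*a_S + 1/16*a_T + 1/8*a_U

Substituting a_P = 1 and a_U = 0, rearrange to (I - Q) a = r where r[i] = P(i -> P):
  [1/2, -1/8, -1/8, -1/8] . (a_Q, a_R, a_S, a_T) = 1/8
  [-3/16, 5/8, -1/8, -1/8] . (a_Q, a_R, a_S, a_T) = 1/8
  [-5/16, 0, 3/4, -5/16] . (a_Q, a_R, a_S, a_T) = 1/16
  [-1/8, -3/8, -3/16, 15/16] . (a_Q, a_R, a_S, a_T) = 1/8

Solving yields:
  a_Q = 868/1165
  a_R = 2387/3495
  a_S = 461/699
  a_T = 743/1165

Starting state is R, so the absorption probability is a_R = 2387/3495.

Answer: 2387/3495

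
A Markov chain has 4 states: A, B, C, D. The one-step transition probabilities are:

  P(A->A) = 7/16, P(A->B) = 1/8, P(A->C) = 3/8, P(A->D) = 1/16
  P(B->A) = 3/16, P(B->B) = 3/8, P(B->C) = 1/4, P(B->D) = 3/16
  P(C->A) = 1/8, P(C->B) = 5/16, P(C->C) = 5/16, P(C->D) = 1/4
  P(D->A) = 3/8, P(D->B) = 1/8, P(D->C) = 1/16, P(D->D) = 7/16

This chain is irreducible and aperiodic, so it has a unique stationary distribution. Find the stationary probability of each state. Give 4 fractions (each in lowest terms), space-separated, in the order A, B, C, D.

Answer: 219/770 107/462 20/77 37/165

Derivation:
The stationary distribution satisfies pi = pi * P, i.e.:
  pi_A = 7/16*pi_A + 3/16*pi_B + 1/8*pi_C + 3/8*pi_D
  pi_B = 1/8*pi_A + 3/8*pi_B + 5/16*pi_C + 1/8*pi_D
  pi_C = 3/8*pi_A + 1/4*pi_B + 5/16*pi_C + 1/16*pi_D
  pi_D = 1/16*pi_A + 3/16*pi_B + 1/4*pi_C + 7/16*pi_D
with normalization: pi_A + pi_B + pi_C + pi_D = 1.

Using the first 3 balance equations plus normalization, the linear system A*pi = b is:
  [-9/16, 3/16, 1/8, 3/8] . pi = 0
  [1/8, -5/8, 5/16, 1/8] . pi = 0
  [3/8, 1/4, -11/16, 1/16] . pi = 0
  [1, 1, 1, 1] . pi = 1

Solving yields:
  pi_A = 219/770
  pi_B = 107/462
  pi_C = 20/77
  pi_D = 37/165

Verification (pi * P):
  219/770*7/16 + 107/462*3/16 + 20/77*1/8 + 37/165*3/8 = 219/770 = pi_A  (ok)
  219/770*1/8 + 107/462*3/8 + 20/77*5/16 + 37/165*1/8 = 107/462 = pi_B  (ok)
  219/770*3/8 + 107/462*1/4 + 20/77*5/16 + 37/165*1/16 = 20/77 = pi_C  (ok)
  219/770*1/16 + 107/462*3/16 + 20/77*1/4 + 37/165*7/16 = 37/165 = pi_D  (ok)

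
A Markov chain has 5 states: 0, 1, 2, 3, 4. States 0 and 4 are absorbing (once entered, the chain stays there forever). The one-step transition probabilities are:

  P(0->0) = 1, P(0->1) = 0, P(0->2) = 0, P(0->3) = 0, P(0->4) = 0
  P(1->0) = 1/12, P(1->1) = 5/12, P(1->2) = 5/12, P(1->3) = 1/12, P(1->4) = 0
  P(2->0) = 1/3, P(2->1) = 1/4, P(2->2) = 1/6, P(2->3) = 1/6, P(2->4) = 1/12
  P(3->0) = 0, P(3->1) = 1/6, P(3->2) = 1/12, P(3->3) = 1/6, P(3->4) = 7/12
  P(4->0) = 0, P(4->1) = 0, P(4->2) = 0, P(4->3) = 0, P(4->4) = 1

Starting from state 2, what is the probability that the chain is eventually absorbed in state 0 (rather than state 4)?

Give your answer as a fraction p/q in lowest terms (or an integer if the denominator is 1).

Answer: 18/29

Derivation:
Let a_i = P(absorbed in 0 | start in state i).
Boundary conditions: a_0 = 1, a_4 = 0.
For each transient state i, a_i = sum_j P(i->j) * a_j:
  a_1 = 1/12*a_0 + 5/12*a_1 + 5/12*a_2 + 1/12*a_3 + 0*a_4
  a_2 = 1/3*a_0 + 1/4*a_1 + 1/6*a_2 + 1/6*a_3 + 1/12*a_4
  a_3 = 0*a_0 + 1/6*a_1 + 1/12*a_2 + 1/6*a_3 + 7/12*a_4

Substituting a_0 = 1 and a_4 = 0, rearrange to (I - Q) a = r where r[i] = P(i -> 0):
  [7/12, -5/12, -1/12] . (a_1, a_2, a_3) = 1/12
  [-1/4, 5/6, -1/6] . (a_1, a_2, a_3) = 1/3
  [-1/6, -1/12, 5/6] . (a_1, a_2, a_3) = 0

Solving yields:
  a_1 = 302/493
  a_2 = 18/29
  a_3 = 91/493

Starting state is 2, so the absorption probability is a_2 = 18/29.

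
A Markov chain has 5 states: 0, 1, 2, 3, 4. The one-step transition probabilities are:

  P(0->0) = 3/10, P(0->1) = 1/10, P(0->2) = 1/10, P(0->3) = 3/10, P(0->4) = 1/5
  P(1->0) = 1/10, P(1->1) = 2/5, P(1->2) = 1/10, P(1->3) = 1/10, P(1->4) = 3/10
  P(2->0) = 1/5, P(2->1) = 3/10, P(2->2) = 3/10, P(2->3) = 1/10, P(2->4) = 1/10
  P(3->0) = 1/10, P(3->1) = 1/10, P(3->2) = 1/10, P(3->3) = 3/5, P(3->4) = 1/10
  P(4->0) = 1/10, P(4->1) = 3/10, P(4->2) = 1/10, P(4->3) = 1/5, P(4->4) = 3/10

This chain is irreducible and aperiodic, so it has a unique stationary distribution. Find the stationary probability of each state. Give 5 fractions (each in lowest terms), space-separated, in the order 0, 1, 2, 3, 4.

Answer: 9/64 393/1664 1/8 987/3328 671/3328

Derivation:
The stationary distribution satisfies pi = pi * P, i.e.:
  pi_0 = 3/10*pi_0 + 1/10*pi_1 + 1/5*pi_2 + 1/10*pi_3 + 1/10*pi_4
  pi_1 = 1/10*pi_0 + 2/5*pi_1 + 3/10*pi_2 + 1/10*pi_3 + 3/10*pi_4
  pi_2 = 1/10*pi_0 + 1/10*pi_1 + 3/10*pi_2 + 1/10*pi_3 + 1/10*pi_4
  pi_3 = 3/10*pi_0 + 1/10*pi_1 + 1/10*pi_2 + 3/5*pi_3 + 1/5*pi_4
  pi_4 = 1/5*pi_0 + 3/10*pi_1 + 1/10*pi_2 + 1/10*pi_3 + 3/10*pi_4
with normalization: pi_0 + pi_1 + pi_2 + pi_3 + pi_4 = 1.

Using the first 4 balance equations plus normalization, the linear system A*pi = b is:
  [-7/10, 1/10, 1/5, 1/10, 1/10] . pi = 0
  [1/10, -3/5, 3/10, 1/10, 3/10] . pi = 0
  [1/10, 1/10, -7/10, 1/10, 1/10] . pi = 0
  [3/10, 1/10, 1/10, -2/5, 1/5] . pi = 0
  [1, 1, 1, 1, 1] . pi = 1

Solving yields:
  pi_0 = 9/64
  pi_1 = 393/1664
  pi_2 = 1/8
  pi_3 = 987/3328
  pi_4 = 671/3328

Verification (pi * P):
  9/64*3/10 + 393/1664*1/10 + 1/8*1/5 + 987/3328*1/10 + 671/3328*1/10 = 9/64 = pi_0  (ok)
  9/64*1/10 + 393/1664*2/5 + 1/8*3/10 + 987/3328*1/10 + 671/3328*3/10 = 393/1664 = pi_1  (ok)
  9/64*1/10 + 393/1664*1/10 + 1/8*3/10 + 987/3328*1/10 + 671/3328*1/10 = 1/8 = pi_2  (ok)
  9/64*3/10 + 393/1664*1/10 + 1/8*1/10 + 987/3328*3/5 + 671/3328*1/5 = 987/3328 = pi_3  (ok)
  9/64*1/5 + 393/1664*3/10 + 1/8*1/10 + 987/3328*1/10 + 671/3328*3/10 = 671/3328 = pi_4  (ok)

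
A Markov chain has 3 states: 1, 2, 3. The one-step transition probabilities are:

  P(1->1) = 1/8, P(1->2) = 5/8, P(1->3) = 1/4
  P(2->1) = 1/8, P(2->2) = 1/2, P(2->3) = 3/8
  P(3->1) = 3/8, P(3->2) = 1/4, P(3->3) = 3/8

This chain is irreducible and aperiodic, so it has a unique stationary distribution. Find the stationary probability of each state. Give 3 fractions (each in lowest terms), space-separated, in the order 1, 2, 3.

Answer: 7/33 29/66 23/66

Derivation:
The stationary distribution satisfies pi = pi * P, i.e.:
  pi_1 = 1/8*pi_1 + 1/8*pi_2 + 3/8*pi_3
  pi_2 = 5/8*pi_1 + 1/2*pi_2 + 1/4*pi_3
  pi_3 = 1/4*pi_1 + 3/8*pi_2 + 3/8*pi_3
with normalization: pi_1 + pi_2 + pi_3 = 1.

Using the first 2 balance equations plus normalization, the linear system A*pi = b is:
  [-7/8, 1/8, 3/8] . pi = 0
  [5/8, -1/2, 1/4] . pi = 0
  [1, 1, 1] . pi = 1

Solving yields:
  pi_1 = 7/33
  pi_2 = 29/66
  pi_3 = 23/66

Verification (pi * P):
  7/33*1/8 + 29/66*1/8 + 23/66*3/8 = 7/33 = pi_1  (ok)
  7/33*5/8 + 29/66*1/2 + 23/66*1/4 = 29/66 = pi_2  (ok)
  7/33*1/4 + 29/66*3/8 + 23/66*3/8 = 23/66 = pi_3  (ok)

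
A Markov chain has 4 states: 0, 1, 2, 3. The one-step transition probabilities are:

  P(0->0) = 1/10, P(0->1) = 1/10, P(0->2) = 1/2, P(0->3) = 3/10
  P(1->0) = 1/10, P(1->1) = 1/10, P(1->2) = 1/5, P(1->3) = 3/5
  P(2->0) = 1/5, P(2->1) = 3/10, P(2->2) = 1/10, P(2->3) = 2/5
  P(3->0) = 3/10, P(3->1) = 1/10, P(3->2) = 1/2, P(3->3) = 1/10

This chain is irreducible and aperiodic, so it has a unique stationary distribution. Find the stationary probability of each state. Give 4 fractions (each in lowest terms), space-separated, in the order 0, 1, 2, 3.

The stationary distribution satisfies pi = pi * P, i.e.:
  pi_0 = 1/10*pi_0 + 1/10*pi_1 + 1/5*pi_2 + 3/10*pi_3
  pi_1 = 1/10*pi_0 + 1/10*pi_1 + 3/10*pi_2 + 1/10*pi_3
  pi_2 = 1/2*pi_0 + 1/5*pi_1 + 1/10*pi_2 + 1/2*pi_3
  pi_3 = 3/10*pi_0 + 3/5*pi_1 + 2/5*pi_2 + 1/10*pi_3
with normalization: pi_0 + pi_1 + pi_2 + pi_3 = 1.

Using the first 3 balance equations plus normalization, the linear system A*pi = b is:
  [-9/10, 1/10, 1/5, 3/10] . pi = 0
  [1/10, -9/10, 3/10, 1/10] . pi = 0
  [1/2, 1/5, -9/10, 1/2] . pi = 0
  [1, 1, 1, 1] . pi = 1

Solving yields:
  pi_0 = 343/1752
  pi_1 = 12/73
  pi_2 = 47/146
  pi_3 = 557/1752

Verification (pi * P):
  343/1752*1/10 + 12/73*1/10 + 47/146*1/5 + 557/1752*3/10 = 343/1752 = pi_0  (ok)
  343/1752*1/10 + 12/73*1/10 + 47/146*3/10 + 557/1752*1/10 = 12/73 = pi_1  (ok)
  343/1752*1/2 + 12/73*1/5 + 47/146*1/10 + 557/1752*1/2 = 47/146 = pi_2  (ok)
  343/1752*3/10 + 12/73*3/5 + 47/146*2/5 + 557/1752*1/10 = 557/1752 = pi_3  (ok)

Answer: 343/1752 12/73 47/146 557/1752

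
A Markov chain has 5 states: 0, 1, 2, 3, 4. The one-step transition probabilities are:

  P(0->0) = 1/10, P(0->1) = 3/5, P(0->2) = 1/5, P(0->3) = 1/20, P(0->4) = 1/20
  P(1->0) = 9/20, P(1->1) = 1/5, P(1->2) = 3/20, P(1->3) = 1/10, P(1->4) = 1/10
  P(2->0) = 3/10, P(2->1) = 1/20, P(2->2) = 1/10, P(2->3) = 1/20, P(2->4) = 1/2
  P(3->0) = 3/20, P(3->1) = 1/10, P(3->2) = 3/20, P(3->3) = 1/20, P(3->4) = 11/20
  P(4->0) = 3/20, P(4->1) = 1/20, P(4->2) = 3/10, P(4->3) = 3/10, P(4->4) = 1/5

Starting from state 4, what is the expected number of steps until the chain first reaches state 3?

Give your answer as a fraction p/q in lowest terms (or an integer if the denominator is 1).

Answer: 9580/1429

Derivation:
Let h_i = expected steps to first reach 3 from state i.
Boundary: h_3 = 0.
First-step equations for the other states:
  h_0 = 1 + 1/10*h_0 + 3/5*h_1 + 1/5*h_2 + 1/20*h_3 + 1/20*h_4
  h_1 = 1 + 9/20*h_0 + 1/5*h_1 + 3/20*h_2 + 1/10*h_3 + 1/10*h_4
  h_2 = 1 + 3/10*h_0 + 1/20*h_1 + 1/10*h_2 + 1/20*h_3 + 1/2*h_4
  h_4 = 1 + 3/20*h_0 + 1/20*h_1 + 3/10*h_2 + 3/10*h_3 + 1/5*h_4

Substituting h_3 = 0 and rearranging gives the linear system (I - Q) h = 1:
  [9/10, -3/5, -1/5, -1/20] . (h_0, h_1, h_2, h_4) = 1
  [-9/20, 4/5, -3/20, -1/10] . (h_0, h_1, h_2, h_4) = 1
  [-3/10, -1/20, 9/10, -1/2] . (h_0, h_1, h_2, h_4) = 1
  [-3/20, -1/20, -3/10, 4/5] . (h_0, h_1, h_2, h_4) = 1

Solving yields:
  h_0 = 39784/4287
  h_1 = 12700/1429
  h_2 = 12036/1429
  h_4 = 9580/1429

Starting state is 4, so the expected hitting time is h_4 = 9580/1429.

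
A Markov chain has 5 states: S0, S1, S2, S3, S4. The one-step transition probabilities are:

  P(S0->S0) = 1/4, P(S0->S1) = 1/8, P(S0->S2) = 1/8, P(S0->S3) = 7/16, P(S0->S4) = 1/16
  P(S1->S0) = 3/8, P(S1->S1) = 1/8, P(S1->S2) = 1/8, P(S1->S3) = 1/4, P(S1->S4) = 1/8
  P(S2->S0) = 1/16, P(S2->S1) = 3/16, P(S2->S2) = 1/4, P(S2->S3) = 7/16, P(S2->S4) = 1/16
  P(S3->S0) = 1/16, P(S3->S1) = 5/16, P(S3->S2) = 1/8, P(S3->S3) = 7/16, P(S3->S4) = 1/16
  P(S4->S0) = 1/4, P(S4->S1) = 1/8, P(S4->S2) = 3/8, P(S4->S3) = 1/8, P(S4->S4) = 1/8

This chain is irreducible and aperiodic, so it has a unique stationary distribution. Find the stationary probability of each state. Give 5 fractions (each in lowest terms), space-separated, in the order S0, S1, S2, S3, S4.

Answer: 2434/13949 2866/13949 2313/13949 5215/13949 1121/13949

Derivation:
The stationary distribution satisfies pi = pi * P, i.e.:
  pi_S0 = 1/4*pi_S0 + 3/8*pi_S1 + 1/16*pi_S2 + 1/16*pi_S3 + 1/4*pi_S4
  pi_S1 = 1/8*pi_S0 + 1/8*pi_S1 + 3/16*pi_S2 + 5/16*pi_S3 + 1/8*pi_S4
  pi_S2 = 1/8*pi_S0 + 1/8*pi_S1 + 1/4*pi_S2 + 1/8*pi_S3 + 3/8*pi_S4
  pi_S3 = 7/16*pi_S0 + 1/4*pi_S1 + 7/16*pi_S2 + 7/16*pi_S3 + 1/8*pi_S4
  pi_S4 = 1/16*pi_S0 + 1/8*pi_S1 + 1/16*pi_S2 + 1/16*pi_S3 + 1/8*pi_S4
with normalization: pi_S0 + pi_S1 + pi_S2 + pi_S3 + pi_S4 = 1.

Using the first 4 balance equations plus normalization, the linear system A*pi = b is:
  [-3/4, 3/8, 1/16, 1/16, 1/4] . pi = 0
  [1/8, -7/8, 3/16, 5/16, 1/8] . pi = 0
  [1/8, 1/8, -3/4, 1/8, 3/8] . pi = 0
  [7/16, 1/4, 7/16, -9/16, 1/8] . pi = 0
  [1, 1, 1, 1, 1] . pi = 1

Solving yields:
  pi_S0 = 2434/13949
  pi_S1 = 2866/13949
  pi_S2 = 2313/13949
  pi_S3 = 5215/13949
  pi_S4 = 1121/13949

Verification (pi * P):
  2434/13949*1/4 + 2866/13949*3/8 + 2313/13949*1/16 + 5215/13949*1/16 + 1121/13949*1/4 = 2434/13949 = pi_S0  (ok)
  2434/13949*1/8 + 2866/13949*1/8 + 2313/13949*3/16 + 5215/13949*5/16 + 1121/13949*1/8 = 2866/13949 = pi_S1  (ok)
  2434/13949*1/8 + 2866/13949*1/8 + 2313/13949*1/4 + 5215/13949*1/8 + 1121/13949*3/8 = 2313/13949 = pi_S2  (ok)
  2434/13949*7/16 + 2866/13949*1/4 + 2313/13949*7/16 + 5215/13949*7/16 + 1121/13949*1/8 = 5215/13949 = pi_S3  (ok)
  2434/13949*1/16 + 2866/13949*1/8 + 2313/13949*1/16 + 5215/13949*1/16 + 1121/13949*1/8 = 1121/13949 = pi_S4  (ok)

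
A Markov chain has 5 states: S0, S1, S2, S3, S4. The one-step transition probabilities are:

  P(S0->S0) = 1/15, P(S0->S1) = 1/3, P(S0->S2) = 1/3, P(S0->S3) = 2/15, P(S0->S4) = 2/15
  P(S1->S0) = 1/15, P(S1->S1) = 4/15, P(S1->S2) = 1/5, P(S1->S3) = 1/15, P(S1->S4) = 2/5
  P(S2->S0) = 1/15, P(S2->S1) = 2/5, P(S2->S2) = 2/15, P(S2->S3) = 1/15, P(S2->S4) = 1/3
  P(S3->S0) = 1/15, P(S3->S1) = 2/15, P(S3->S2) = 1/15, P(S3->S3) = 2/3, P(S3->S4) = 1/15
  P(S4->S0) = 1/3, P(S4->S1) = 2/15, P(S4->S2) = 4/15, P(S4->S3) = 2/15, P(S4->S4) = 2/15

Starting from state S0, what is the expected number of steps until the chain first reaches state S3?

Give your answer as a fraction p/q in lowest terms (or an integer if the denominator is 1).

Answer: 13800/1369

Derivation:
Let h_i = expected steps to first reach S3 from state i.
Boundary: h_S3 = 0.
First-step equations for the other states:
  h_S0 = 1 + 1/15*h_S0 + 1/3*h_S1 + 1/3*h_S2 + 2/15*h_S3 + 2/15*h_S4
  h_S1 = 1 + 1/15*h_S0 + 4/15*h_S1 + 1/5*h_S2 + 1/15*h_S3 + 2/5*h_S4
  h_S2 = 1 + 1/15*h_S0 + 2/5*h_S1 + 2/15*h_S2 + 1/15*h_S3 + 1/3*h_S4
  h_S4 = 1 + 1/3*h_S0 + 2/15*h_S1 + 4/15*h_S2 + 2/15*h_S3 + 2/15*h_S4

Substituting h_S3 = 0 and rearranging gives the linear system (I - Q) h = 1:
  [14/15, -1/3, -1/3, -2/15] . (h_S0, h_S1, h_S2, h_S4) = 1
  [-1/15, 11/15, -1/5, -2/5] . (h_S0, h_S1, h_S2, h_S4) = 1
  [-1/15, -2/5, 13/15, -1/3] . (h_S0, h_S1, h_S2, h_S4) = 1
  [-1/3, -2/15, -4/15, 13/15] . (h_S0, h_S1, h_S2, h_S4) = 1

Solving yields:
  h_S0 = 13800/1369
  h_S1 = 14517/1369
  h_S2 = 14574/1369
  h_S4 = 13605/1369

Starting state is S0, so the expected hitting time is h_S0 = 13800/1369.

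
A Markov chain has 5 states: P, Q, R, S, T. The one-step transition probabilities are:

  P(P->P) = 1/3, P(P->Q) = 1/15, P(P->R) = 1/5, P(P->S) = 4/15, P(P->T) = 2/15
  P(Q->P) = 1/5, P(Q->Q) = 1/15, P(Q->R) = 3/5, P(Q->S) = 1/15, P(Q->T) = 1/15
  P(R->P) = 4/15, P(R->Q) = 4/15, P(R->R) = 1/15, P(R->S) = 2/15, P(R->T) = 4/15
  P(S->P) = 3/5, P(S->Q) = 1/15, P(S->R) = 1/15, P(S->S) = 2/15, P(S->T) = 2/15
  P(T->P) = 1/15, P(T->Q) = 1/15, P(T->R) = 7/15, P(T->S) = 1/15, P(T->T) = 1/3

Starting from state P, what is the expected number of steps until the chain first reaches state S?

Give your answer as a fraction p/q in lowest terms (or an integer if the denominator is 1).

Let h_i = expected steps to first reach S from state i.
Boundary: h_S = 0.
First-step equations for the other states:
  h_P = 1 + 1/3*h_P + 1/15*h_Q + 1/5*h_R + 4/15*h_S + 2/15*h_T
  h_Q = 1 + 1/5*h_P + 1/15*h_Q + 3/5*h_R + 1/15*h_S + 1/15*h_T
  h_R = 1 + 4/15*h_P + 4/15*h_Q + 1/15*h_R + 2/15*h_S + 4/15*h_T
  h_T = 1 + 1/15*h_P + 1/15*h_Q + 7/15*h_R + 1/15*h_S + 1/3*h_T

Substituting h_S = 0 and rearranging gives the linear system (I - Q) h = 1:
  [2/3, -1/15, -1/5, -2/15] . (h_P, h_Q, h_R, h_T) = 1
  [-1/5, 14/15, -3/5, -1/15] . (h_P, h_Q, h_R, h_T) = 1
  [-4/15, -4/15, 14/15, -4/15] . (h_P, h_Q, h_R, h_T) = 1
  [-1/15, -1/15, -7/15, 2/3] . (h_P, h_Q, h_R, h_T) = 1

Solving yields:
  h_P = 20520/3427
  h_Q = 51675/6854
  h_R = 49275/6854
  h_T = 54045/6854

Starting state is P, so the expected hitting time is h_P = 20520/3427.

Answer: 20520/3427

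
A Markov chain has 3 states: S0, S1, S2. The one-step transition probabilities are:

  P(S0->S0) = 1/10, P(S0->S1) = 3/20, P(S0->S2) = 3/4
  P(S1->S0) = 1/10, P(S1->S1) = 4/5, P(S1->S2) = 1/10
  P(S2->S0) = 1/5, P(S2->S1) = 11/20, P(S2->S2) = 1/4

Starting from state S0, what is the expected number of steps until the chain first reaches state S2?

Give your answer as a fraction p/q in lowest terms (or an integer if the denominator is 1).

Let h_i = expected steps to first reach S2 from state i.
Boundary: h_S2 = 0.
First-step equations for the other states:
  h_S0 = 1 + 1/10*h_S0 + 3/20*h_S1 + 3/4*h_S2
  h_S1 = 1 + 1/10*h_S0 + 4/5*h_S1 + 1/10*h_S2

Substituting h_S2 = 0 and rearranging gives the linear system (I - Q) h = 1:
  [9/10, -3/20] . (h_S0, h_S1) = 1
  [-1/10, 1/5] . (h_S0, h_S1) = 1

Solving yields:
  h_S0 = 70/33
  h_S1 = 200/33

Starting state is S0, so the expected hitting time is h_S0 = 70/33.

Answer: 70/33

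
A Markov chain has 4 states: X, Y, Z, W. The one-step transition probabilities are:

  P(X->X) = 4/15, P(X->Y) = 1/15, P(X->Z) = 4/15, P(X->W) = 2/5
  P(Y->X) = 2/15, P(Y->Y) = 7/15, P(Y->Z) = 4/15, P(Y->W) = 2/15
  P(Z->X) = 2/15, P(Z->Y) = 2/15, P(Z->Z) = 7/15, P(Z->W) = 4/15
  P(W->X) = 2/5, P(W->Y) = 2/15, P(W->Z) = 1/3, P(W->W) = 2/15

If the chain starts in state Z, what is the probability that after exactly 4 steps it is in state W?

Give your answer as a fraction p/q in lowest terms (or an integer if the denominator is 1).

Answer: 12196/50625

Derivation:
Computing P^4 by repeated multiplication:
P^1 =
  X: [4/15, 1/15, 4/15, 2/5]
  Y: [2/15, 7/15, 4/15, 2/15]
  Z: [2/15, 2/15, 7/15, 4/15]
  W: [2/5, 2/15, 1/3, 2/15]
P^2 =
  X: [62/225, 31/225, 26/75, 6/25]
  Y: [14/75, 7/25, 74/225, 46/225]
  Z: [2/9, 38/225, 17/45, 52/225]
  W: [2/9, 34/225, 77/225, 64/225]
P^3 =
  X: [158/675, 181/1125, 44/125, 854/3375]
  Y: [718/3375, 241/1125, 1168/3375, 766/3375]
  Z: [758/3375, 118/675, 1207/3375, 164/675]
  W: [806/3375, 38/225, 239/675, 268/1125]
P^4 =
  X: [11746/50625, 347/2025, 17918/50625, 12286/50625]
  Y: [2/9, 9647/50625, 3554/10125, 3986/16875]
  Z: [11546/50625, 8942/50625, 17941/50625, 12196/50625]
  W: [11578/50625, 8794/50625, 5963/16875, 12364/50625]

(P^4)[Z -> W] = 12196/50625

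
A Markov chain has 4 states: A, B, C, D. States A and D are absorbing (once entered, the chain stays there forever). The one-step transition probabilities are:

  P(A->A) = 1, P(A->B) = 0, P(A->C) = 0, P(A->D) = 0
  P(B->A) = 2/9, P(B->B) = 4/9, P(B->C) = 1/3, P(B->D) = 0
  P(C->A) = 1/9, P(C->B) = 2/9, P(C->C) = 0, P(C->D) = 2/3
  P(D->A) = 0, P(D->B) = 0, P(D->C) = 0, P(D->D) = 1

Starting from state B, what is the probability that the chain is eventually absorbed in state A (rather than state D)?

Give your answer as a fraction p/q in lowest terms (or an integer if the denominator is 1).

Let a_i = P(absorbed in A | start in state i).
Boundary conditions: a_A = 1, a_D = 0.
For each transient state i, a_i = sum_j P(i->j) * a_j:
  a_B = 2/9*a_A + 4/9*a_B + 1/3*a_C + 0*a_D
  a_C = 1/9*a_A + 2/9*a_B + 0*a_C + 2/3*a_D

Substituting a_A = 1 and a_D = 0, rearrange to (I - Q) a = r where r[i] = P(i -> A):
  [5/9, -1/3] . (a_B, a_C) = 2/9
  [-2/9, 1] . (a_B, a_C) = 1/9

Solving yields:
  a_B = 7/13
  a_C = 3/13

Starting state is B, so the absorption probability is a_B = 7/13.

Answer: 7/13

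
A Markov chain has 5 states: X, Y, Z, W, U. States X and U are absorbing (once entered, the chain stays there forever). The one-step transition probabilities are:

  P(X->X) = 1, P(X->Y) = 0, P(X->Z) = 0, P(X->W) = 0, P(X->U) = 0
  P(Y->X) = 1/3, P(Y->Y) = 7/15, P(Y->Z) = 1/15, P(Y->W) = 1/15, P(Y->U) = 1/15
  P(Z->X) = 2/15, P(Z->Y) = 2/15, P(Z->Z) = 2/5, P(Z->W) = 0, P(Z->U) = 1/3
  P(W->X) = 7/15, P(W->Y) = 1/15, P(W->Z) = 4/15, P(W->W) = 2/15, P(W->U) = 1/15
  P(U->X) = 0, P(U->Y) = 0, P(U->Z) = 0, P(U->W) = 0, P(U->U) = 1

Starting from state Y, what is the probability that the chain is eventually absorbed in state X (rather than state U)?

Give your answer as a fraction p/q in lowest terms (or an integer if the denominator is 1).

Let a_i = P(absorbed in X | start in state i).
Boundary conditions: a_X = 1, a_U = 0.
For each transient state i, a_i = sum_j P(i->j) * a_j:
  a_Y = 1/3*a_X + 7/15*a_Y + 1/15*a_Z + 1/15*a_W + 1/15*a_U
  a_Z = 2/15*a_X + 2/15*a_Y + 2/5*a_Z + 0*a_W + 1/3*a_U
  a_W = 7/15*a_X + 1/15*a_Y + 4/15*a_Z + 2/15*a_W + 1/15*a_U

Substituting a_X = 1 and a_U = 0, rearrange to (I - Q) a = r where r[i] = P(i -> X):
  [8/15, -1/15, -1/15] . (a_Y, a_Z, a_W) = 1/3
  [-2/15, 3/5, 0] . (a_Y, a_Z, a_W) = 2/15
  [-1/15, -4/15, 13/15] . (a_Y, a_Z, a_W) = 7/15

Solving yields:
  a_Y = 682/893
  a_Z = 350/893
  a_W = 641/893

Starting state is Y, so the absorption probability is a_Y = 682/893.

Answer: 682/893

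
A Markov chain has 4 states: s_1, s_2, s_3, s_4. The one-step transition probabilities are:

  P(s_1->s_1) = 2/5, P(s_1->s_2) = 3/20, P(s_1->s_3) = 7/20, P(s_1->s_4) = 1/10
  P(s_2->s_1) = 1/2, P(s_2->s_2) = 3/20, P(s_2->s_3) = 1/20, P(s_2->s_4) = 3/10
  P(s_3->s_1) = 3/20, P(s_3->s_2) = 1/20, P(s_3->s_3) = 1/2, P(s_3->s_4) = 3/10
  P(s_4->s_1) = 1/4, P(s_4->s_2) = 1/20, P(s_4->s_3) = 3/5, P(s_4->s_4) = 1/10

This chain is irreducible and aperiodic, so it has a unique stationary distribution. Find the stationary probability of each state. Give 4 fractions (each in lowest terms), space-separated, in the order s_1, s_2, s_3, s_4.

Answer: 35/131 67/786 695/1572 323/1572

Derivation:
The stationary distribution satisfies pi = pi * P, i.e.:
  pi_s_1 = 2/5*pi_s_1 + 1/2*pi_s_2 + 3/20*pi_s_3 + 1/4*pi_s_4
  pi_s_2 = 3/20*pi_s_1 + 3/20*pi_s_2 + 1/20*pi_s_3 + 1/20*pi_s_4
  pi_s_3 = 7/20*pi_s_1 + 1/20*pi_s_2 + 1/2*pi_s_3 + 3/5*pi_s_4
  pi_s_4 = 1/10*pi_s_1 + 3/10*pi_s_2 + 3/10*pi_s_3 + 1/10*pi_s_4
with normalization: pi_s_1 + pi_s_2 + pi_s_3 + pi_s_4 = 1.

Using the first 3 balance equations plus normalization, the linear system A*pi = b is:
  [-3/5, 1/2, 3/20, 1/4] . pi = 0
  [3/20, -17/20, 1/20, 1/20] . pi = 0
  [7/20, 1/20, -1/2, 3/5] . pi = 0
  [1, 1, 1, 1] . pi = 1

Solving yields:
  pi_s_1 = 35/131
  pi_s_2 = 67/786
  pi_s_3 = 695/1572
  pi_s_4 = 323/1572

Verification (pi * P):
  35/131*2/5 + 67/786*1/2 + 695/1572*3/20 + 323/1572*1/4 = 35/131 = pi_s_1  (ok)
  35/131*3/20 + 67/786*3/20 + 695/1572*1/20 + 323/1572*1/20 = 67/786 = pi_s_2  (ok)
  35/131*7/20 + 67/786*1/20 + 695/1572*1/2 + 323/1572*3/5 = 695/1572 = pi_s_3  (ok)
  35/131*1/10 + 67/786*3/10 + 695/1572*3/10 + 323/1572*1/10 = 323/1572 = pi_s_4  (ok)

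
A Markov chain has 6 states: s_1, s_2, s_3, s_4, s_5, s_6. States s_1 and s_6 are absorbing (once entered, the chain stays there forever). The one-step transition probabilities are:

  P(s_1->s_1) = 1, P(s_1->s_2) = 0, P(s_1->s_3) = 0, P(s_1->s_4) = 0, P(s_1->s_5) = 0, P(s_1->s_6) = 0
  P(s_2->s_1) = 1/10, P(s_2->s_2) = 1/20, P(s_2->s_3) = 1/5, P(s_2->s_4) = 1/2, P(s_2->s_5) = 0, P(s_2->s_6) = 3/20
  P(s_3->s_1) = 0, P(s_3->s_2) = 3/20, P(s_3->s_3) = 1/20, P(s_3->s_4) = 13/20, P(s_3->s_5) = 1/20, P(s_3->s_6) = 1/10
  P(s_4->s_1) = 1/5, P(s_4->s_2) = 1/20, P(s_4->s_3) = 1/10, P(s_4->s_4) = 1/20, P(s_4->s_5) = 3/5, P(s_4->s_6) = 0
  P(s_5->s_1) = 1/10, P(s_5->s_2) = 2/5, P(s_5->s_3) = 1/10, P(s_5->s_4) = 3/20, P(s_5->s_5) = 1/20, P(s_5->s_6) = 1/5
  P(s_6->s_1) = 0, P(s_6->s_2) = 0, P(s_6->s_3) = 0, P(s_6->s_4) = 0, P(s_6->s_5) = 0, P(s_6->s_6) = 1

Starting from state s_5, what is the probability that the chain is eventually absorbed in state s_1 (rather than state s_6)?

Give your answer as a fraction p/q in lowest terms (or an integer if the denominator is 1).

Let a_i = P(absorbed in s_1 | start in state i).
Boundary conditions: a_s_1 = 1, a_s_6 = 0.
For each transient state i, a_i = sum_j P(i->j) * a_j:
  a_s_2 = 1/10*a_s_1 + 1/20*a_s_2 + 1/5*a_s_3 + 1/2*a_s_4 + 0*a_s_5 + 3/20*a_s_6
  a_s_3 = 0*a_s_1 + 3/20*a_s_2 + 1/20*a_s_3 + 13/20*a_s_4 + 1/20*a_s_5 + 1/10*a_s_6
  a_s_4 = 1/5*a_s_1 + 1/20*a_s_2 + 1/10*a_s_3 + 1/20*a_s_4 + 3/5*a_s_5 + 0*a_s_6
  a_s_5 = 1/10*a_s_1 + 2/5*a_s_2 + 1/10*a_s_3 + 3/20*a_s_4 + 1/20*a_s_5 + 1/5*a_s_6

Substituting a_s_1 = 1 and a_s_6 = 0, rearrange to (I - Q) a = r where r[i] = P(i -> s_1):
  [19/20, -1/5, -1/2, 0] . (a_s_2, a_s_3, a_s_4, a_s_5) = 1/10
  [-3/20, 19/20, -13/20, -1/20] . (a_s_2, a_s_3, a_s_4, a_s_5) = 0
  [-1/20, -1/10, 19/20, -3/5] . (a_s_2, a_s_3, a_s_4, a_s_5) = 1/5
  [-2/5, -1/10, -3/20, 19/20] . (a_s_2, a_s_3, a_s_4, a_s_5) = 1/10

Solving yields:
  a_s_2 = 778/1485
  a_s_3 = 152/297
  a_s_4 = 1462/2475
  a_s_5 = 3512/7425

Starting state is s_5, so the absorption probability is a_s_5 = 3512/7425.

Answer: 3512/7425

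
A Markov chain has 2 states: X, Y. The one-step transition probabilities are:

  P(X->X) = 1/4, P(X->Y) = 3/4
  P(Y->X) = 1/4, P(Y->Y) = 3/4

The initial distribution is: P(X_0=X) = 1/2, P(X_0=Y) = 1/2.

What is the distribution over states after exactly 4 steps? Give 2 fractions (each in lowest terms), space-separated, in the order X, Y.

Answer: 1/4 3/4

Derivation:
Propagating the distribution step by step (d_{t+1} = d_t * P):
d_0 = (X=1/2, Y=1/2)
  d_1[X] = 1/2*1/4 + 1/2*1/4 = 1/4
  d_1[Y] = 1/2*3/4 + 1/2*3/4 = 3/4
d_1 = (X=1/4, Y=3/4)
  d_2[X] = 1/4*1/4 + 3/4*1/4 = 1/4
  d_2[Y] = 1/4*3/4 + 3/4*3/4 = 3/4
d_2 = (X=1/4, Y=3/4)
  d_3[X] = 1/4*1/4 + 3/4*1/4 = 1/4
  d_3[Y] = 1/4*3/4 + 3/4*3/4 = 3/4
d_3 = (X=1/4, Y=3/4)
  d_4[X] = 1/4*1/4 + 3/4*1/4 = 1/4
  d_4[Y] = 1/4*3/4 + 3/4*3/4 = 3/4
d_4 = (X=1/4, Y=3/4)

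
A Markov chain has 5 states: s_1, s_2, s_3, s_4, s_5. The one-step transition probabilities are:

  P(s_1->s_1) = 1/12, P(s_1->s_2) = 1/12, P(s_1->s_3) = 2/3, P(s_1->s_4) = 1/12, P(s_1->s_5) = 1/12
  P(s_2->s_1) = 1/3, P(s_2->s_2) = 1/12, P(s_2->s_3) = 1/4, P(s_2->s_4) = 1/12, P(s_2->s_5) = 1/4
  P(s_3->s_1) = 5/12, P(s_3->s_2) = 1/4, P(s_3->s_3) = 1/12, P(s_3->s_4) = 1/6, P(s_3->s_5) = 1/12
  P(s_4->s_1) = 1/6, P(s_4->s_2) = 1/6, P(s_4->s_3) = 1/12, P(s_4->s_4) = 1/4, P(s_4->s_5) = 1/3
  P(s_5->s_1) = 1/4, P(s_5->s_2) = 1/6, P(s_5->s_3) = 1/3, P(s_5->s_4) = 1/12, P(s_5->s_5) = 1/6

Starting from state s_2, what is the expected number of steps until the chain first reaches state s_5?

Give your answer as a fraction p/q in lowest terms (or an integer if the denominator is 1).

Let h_i = expected steps to first reach s_5 from state i.
Boundary: h_s_5 = 0.
First-step equations for the other states:
  h_s_1 = 1 + 1/12*h_s_1 + 1/12*h_s_2 + 2/3*h_s_3 + 1/12*h_s_4 + 1/12*h_s_5
  h_s_2 = 1 + 1/3*h_s_1 + 1/12*h_s_2 + 1/4*h_s_3 + 1/12*h_s_4 + 1/4*h_s_5
  h_s_3 = 1 + 5/12*h_s_1 + 1/4*h_s_2 + 1/12*h_s_3 + 1/6*h_s_4 + 1/12*h_s_5
  h_s_4 = 1 + 1/6*h_s_1 + 1/6*h_s_2 + 1/12*h_s_3 + 1/4*h_s_4 + 1/3*h_s_5

Substituting h_s_5 = 0 and rearranging gives the linear system (I - Q) h = 1:
  [11/12, -1/12, -2/3, -1/12] . (h_s_1, h_s_2, h_s_3, h_s_4) = 1
  [-1/3, 11/12, -1/4, -1/12] . (h_s_1, h_s_2, h_s_3, h_s_4) = 1
  [-5/12, -1/4, 11/12, -1/6] . (h_s_1, h_s_2, h_s_3, h_s_4) = 1
  [-1/6, -1/6, -1/12, 3/4] . (h_s_1, h_s_2, h_s_3, h_s_4) = 1

Solving yields:
  h_s_1 = 7407/1049
  h_s_2 = 6270/1049
  h_s_3 = 7173/1049
  h_s_4 = 5235/1049

Starting state is s_2, so the expected hitting time is h_s_2 = 6270/1049.

Answer: 6270/1049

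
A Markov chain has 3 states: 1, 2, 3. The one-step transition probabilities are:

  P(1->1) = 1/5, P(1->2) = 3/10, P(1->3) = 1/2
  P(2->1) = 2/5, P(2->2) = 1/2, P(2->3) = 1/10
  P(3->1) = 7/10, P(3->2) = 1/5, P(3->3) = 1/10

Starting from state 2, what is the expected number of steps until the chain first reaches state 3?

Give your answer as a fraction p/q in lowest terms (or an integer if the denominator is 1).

Let h_i = expected steps to first reach 3 from state i.
Boundary: h_3 = 0.
First-step equations for the other states:
  h_1 = 1 + 1/5*h_1 + 3/10*h_2 + 1/2*h_3
  h_2 = 1 + 2/5*h_1 + 1/2*h_2 + 1/10*h_3

Substituting h_3 = 0 and rearranging gives the linear system (I - Q) h = 1:
  [4/5, -3/10] . (h_1, h_2) = 1
  [-2/5, 1/2] . (h_1, h_2) = 1

Solving yields:
  h_1 = 20/7
  h_2 = 30/7

Starting state is 2, so the expected hitting time is h_2 = 30/7.

Answer: 30/7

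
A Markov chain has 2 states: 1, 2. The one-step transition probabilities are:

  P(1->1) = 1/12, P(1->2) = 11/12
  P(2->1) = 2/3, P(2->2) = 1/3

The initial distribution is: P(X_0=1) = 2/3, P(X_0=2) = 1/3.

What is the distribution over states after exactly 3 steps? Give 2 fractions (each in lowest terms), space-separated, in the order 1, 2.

Answer: 965/2592 1627/2592

Derivation:
Propagating the distribution step by step (d_{t+1} = d_t * P):
d_0 = (1=2/3, 2=1/3)
  d_1[1] = 2/3*1/12 + 1/3*2/3 = 5/18
  d_1[2] = 2/3*11/12 + 1/3*1/3 = 13/18
d_1 = (1=5/18, 2=13/18)
  d_2[1] = 5/18*1/12 + 13/18*2/3 = 109/216
  d_2[2] = 5/18*11/12 + 13/18*1/3 = 107/216
d_2 = (1=109/216, 2=107/216)
  d_3[1] = 109/216*1/12 + 107/216*2/3 = 965/2592
  d_3[2] = 109/216*11/12 + 107/216*1/3 = 1627/2592
d_3 = (1=965/2592, 2=1627/2592)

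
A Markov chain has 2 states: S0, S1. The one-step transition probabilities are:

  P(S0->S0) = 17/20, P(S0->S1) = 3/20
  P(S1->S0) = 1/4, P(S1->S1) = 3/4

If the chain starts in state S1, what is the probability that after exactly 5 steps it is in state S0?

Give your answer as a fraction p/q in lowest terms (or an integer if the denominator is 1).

Computing P^5 by repeated multiplication:
P^1 =
  S0: [17/20, 3/20]
  S1: [1/4, 3/4]
P^2 =
  S0: [19/25, 6/25]
  S1: [2/5, 3/5]
P^3 =
  S0: [353/500, 147/500]
  S1: [49/100, 51/100]
P^4 =
  S0: [421/625, 204/625]
  S1: [68/125, 57/125]
P^5 =
  S0: [8177/12500, 4323/12500]
  S1: [1441/2500, 1059/2500]

(P^5)[S1 -> S0] = 1441/2500

Answer: 1441/2500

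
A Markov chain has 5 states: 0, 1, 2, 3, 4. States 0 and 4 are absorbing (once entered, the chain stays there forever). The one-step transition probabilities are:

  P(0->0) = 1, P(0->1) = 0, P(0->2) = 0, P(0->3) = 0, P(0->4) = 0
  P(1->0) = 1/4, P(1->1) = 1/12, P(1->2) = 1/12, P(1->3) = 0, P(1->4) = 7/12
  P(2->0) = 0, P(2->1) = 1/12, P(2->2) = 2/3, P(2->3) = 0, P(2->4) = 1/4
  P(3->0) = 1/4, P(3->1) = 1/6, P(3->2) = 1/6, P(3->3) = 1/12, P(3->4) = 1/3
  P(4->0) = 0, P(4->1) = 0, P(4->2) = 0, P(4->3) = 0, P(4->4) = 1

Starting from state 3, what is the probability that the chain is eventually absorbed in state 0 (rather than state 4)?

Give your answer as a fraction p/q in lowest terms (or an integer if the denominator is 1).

Let a_i = P(absorbed in 0 | start in state i).
Boundary conditions: a_0 = 1, a_4 = 0.
For each transient state i, a_i = sum_j P(i->j) * a_j:
  a_1 = 1/4*a_0 + 1/12*a_1 + 1/12*a_2 + 0*a_3 + 7/12*a_4
  a_2 = 0*a_0 + 1/12*a_1 + 2/3*a_2 + 0*a_3 + 1/4*a_4
  a_3 = 1/4*a_0 + 1/6*a_1 + 1/6*a_2 + 1/12*a_3 + 1/3*a_4

Substituting a_0 = 1 and a_4 = 0, rearrange to (I - Q) a = r where r[i] = P(i -> 0):
  [11/12, -1/12, 0] . (a_1, a_2, a_3) = 1/4
  [-1/12, 1/3, 0] . (a_1, a_2, a_3) = 0
  [-1/6, -1/6, 11/12] . (a_1, a_2, a_3) = 1/4

Solving yields:
  a_1 = 12/43
  a_2 = 3/43
  a_3 = 159/473

Starting state is 3, so the absorption probability is a_3 = 159/473.

Answer: 159/473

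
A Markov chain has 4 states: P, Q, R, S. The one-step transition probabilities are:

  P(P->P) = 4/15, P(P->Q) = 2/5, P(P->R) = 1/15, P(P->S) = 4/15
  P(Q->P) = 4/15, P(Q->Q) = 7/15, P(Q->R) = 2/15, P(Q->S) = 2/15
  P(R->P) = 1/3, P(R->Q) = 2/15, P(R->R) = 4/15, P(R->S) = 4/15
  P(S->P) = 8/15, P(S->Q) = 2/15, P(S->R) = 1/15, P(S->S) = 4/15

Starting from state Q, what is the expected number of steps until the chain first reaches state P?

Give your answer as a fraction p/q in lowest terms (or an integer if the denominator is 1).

Let h_i = expected steps to first reach P from state i.
Boundary: h_P = 0.
First-step equations for the other states:
  h_Q = 1 + 4/15*h_P + 7/15*h_Q + 2/15*h_R + 2/15*h_S
  h_R = 1 + 1/3*h_P + 2/15*h_Q + 4/15*h_R + 4/15*h_S
  h_S = 1 + 8/15*h_P + 2/15*h_Q + 1/15*h_R + 4/15*h_S

Substituting h_P = 0 and rearranging gives the linear system (I - Q) h = 1:
  [8/15, -2/15, -2/15] . (h_Q, h_R, h_S) = 1
  [-2/15, 11/15, -4/15] . (h_Q, h_R, h_S) = 1
  [-2/15, -1/15, 11/15] . (h_Q, h_R, h_S) = 1

Solving yields:
  h_Q = 285/92
  h_R = 125/46
  h_S = 50/23

Starting state is Q, so the expected hitting time is h_Q = 285/92.

Answer: 285/92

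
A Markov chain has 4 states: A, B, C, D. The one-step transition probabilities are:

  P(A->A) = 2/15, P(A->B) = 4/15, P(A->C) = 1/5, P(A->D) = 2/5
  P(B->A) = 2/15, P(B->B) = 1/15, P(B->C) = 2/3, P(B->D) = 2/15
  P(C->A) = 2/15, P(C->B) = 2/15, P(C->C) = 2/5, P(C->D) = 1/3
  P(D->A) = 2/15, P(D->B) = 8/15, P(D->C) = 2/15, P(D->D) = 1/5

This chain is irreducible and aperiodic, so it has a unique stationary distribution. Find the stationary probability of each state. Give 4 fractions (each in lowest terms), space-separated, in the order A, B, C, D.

Answer: 2/15 104/435 32/87 113/435

Derivation:
The stationary distribution satisfies pi = pi * P, i.e.:
  pi_A = 2/15*pi_A + 2/15*pi_B + 2/15*pi_C + 2/15*pi_D
  pi_B = 4/15*pi_A + 1/15*pi_B + 2/15*pi_C + 8/15*pi_D
  pi_C = 1/5*pi_A + 2/3*pi_B + 2/5*pi_C + 2/15*pi_D
  pi_D = 2/5*pi_A + 2/15*pi_B + 1/3*pi_C + 1/5*pi_D
with normalization: pi_A + pi_B + pi_C + pi_D = 1.

Using the first 3 balance equations plus normalization, the linear system A*pi = b is:
  [-13/15, 2/15, 2/15, 2/15] . pi = 0
  [4/15, -14/15, 2/15, 8/15] . pi = 0
  [1/5, 2/3, -3/5, 2/15] . pi = 0
  [1, 1, 1, 1] . pi = 1

Solving yields:
  pi_A = 2/15
  pi_B = 104/435
  pi_C = 32/87
  pi_D = 113/435

Verification (pi * P):
  2/15*2/15 + 104/435*2/15 + 32/87*2/15 + 113/435*2/15 = 2/15 = pi_A  (ok)
  2/15*4/15 + 104/435*1/15 + 32/87*2/15 + 113/435*8/15 = 104/435 = pi_B  (ok)
  2/15*1/5 + 104/435*2/3 + 32/87*2/5 + 113/435*2/15 = 32/87 = pi_C  (ok)
  2/15*2/5 + 104/435*2/15 + 32/87*1/3 + 113/435*1/5 = 113/435 = pi_D  (ok)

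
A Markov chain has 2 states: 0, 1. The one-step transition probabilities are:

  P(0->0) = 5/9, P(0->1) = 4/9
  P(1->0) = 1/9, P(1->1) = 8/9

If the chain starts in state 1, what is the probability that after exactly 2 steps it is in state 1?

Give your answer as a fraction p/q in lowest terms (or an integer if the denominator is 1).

Computing P^2 by repeated multiplication:
P^1 =
  0: [5/9, 4/9]
  1: [1/9, 8/9]
P^2 =
  0: [29/81, 52/81]
  1: [13/81, 68/81]

(P^2)[1 -> 1] = 68/81

Answer: 68/81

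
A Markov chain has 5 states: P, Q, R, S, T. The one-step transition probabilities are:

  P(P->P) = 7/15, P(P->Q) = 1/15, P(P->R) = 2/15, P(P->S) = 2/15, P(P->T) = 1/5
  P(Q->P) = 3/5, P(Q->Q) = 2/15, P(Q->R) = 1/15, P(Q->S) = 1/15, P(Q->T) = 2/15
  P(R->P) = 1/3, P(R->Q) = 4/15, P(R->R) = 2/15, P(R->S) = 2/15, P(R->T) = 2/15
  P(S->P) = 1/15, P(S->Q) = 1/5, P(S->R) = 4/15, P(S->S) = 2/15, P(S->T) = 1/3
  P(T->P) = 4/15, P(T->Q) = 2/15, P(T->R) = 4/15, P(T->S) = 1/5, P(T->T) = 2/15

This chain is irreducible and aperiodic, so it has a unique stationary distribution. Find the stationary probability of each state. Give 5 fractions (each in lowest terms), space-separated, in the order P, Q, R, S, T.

Answer: 523/1408 197/1408 235/1408 3/22 261/1408

Derivation:
The stationary distribution satisfies pi = pi * P, i.e.:
  pi_P = 7/15*pi_P + 3/5*pi_Q + 1/3*pi_R + 1/15*pi_S + 4/15*pi_T
  pi_Q = 1/15*pi_P + 2/15*pi_Q + 4/15*pi_R + 1/5*pi_S + 2/15*pi_T
  pi_R = 2/15*pi_P + 1/15*pi_Q + 2/15*pi_R + 4/15*pi_S + 4/15*pi_T
  pi_S = 2/15*pi_P + 1/15*pi_Q + 2/15*pi_R + 2/15*pi_S + 1/5*pi_T
  pi_T = 1/5*pi_P + 2/15*pi_Q + 2/15*pi_R + 1/3*pi_S + 2/15*pi_T
with normalization: pi_P + pi_Q + pi_R + pi_S + pi_T = 1.

Using the first 4 balance equations plus normalization, the linear system A*pi = b is:
  [-8/15, 3/5, 1/3, 1/15, 4/15] . pi = 0
  [1/15, -13/15, 4/15, 1/5, 2/15] . pi = 0
  [2/15, 1/15, -13/15, 4/15, 4/15] . pi = 0
  [2/15, 1/15, 2/15, -13/15, 1/5] . pi = 0
  [1, 1, 1, 1, 1] . pi = 1

Solving yields:
  pi_P = 523/1408
  pi_Q = 197/1408
  pi_R = 235/1408
  pi_S = 3/22
  pi_T = 261/1408

Verification (pi * P):
  523/1408*7/15 + 197/1408*3/5 + 235/1408*1/3 + 3/22*1/15 + 261/1408*4/15 = 523/1408 = pi_P  (ok)
  523/1408*1/15 + 197/1408*2/15 + 235/1408*4/15 + 3/22*1/5 + 261/1408*2/15 = 197/1408 = pi_Q  (ok)
  523/1408*2/15 + 197/1408*1/15 + 235/1408*2/15 + 3/22*4/15 + 261/1408*4/15 = 235/1408 = pi_R  (ok)
  523/1408*2/15 + 197/1408*1/15 + 235/1408*2/15 + 3/22*2/15 + 261/1408*1/5 = 3/22 = pi_S  (ok)
  523/1408*1/5 + 197/1408*2/15 + 235/1408*2/15 + 3/22*1/3 + 261/1408*2/15 = 261/1408 = pi_T  (ok)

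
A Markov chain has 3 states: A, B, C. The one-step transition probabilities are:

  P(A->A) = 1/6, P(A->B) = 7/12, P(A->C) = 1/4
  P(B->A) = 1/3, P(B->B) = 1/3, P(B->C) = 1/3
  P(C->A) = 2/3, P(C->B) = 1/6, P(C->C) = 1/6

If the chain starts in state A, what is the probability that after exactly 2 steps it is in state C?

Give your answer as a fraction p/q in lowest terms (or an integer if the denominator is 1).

Computing P^2 by repeated multiplication:
P^1 =
  A: [1/6, 7/12, 1/4]
  B: [1/3, 1/3, 1/3]
  C: [2/3, 1/6, 1/6]
P^2 =
  A: [7/18, 1/3, 5/18]
  B: [7/18, 13/36, 1/4]
  C: [5/18, 17/36, 1/4]

(P^2)[A -> C] = 5/18

Answer: 5/18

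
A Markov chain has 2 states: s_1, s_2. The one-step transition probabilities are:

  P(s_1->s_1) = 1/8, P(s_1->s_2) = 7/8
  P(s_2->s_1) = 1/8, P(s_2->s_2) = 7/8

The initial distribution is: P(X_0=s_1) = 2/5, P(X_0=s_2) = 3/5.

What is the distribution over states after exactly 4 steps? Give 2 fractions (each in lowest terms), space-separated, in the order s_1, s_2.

Propagating the distribution step by step (d_{t+1} = d_t * P):
d_0 = (s_1=2/5, s_2=3/5)
  d_1[s_1] = 2/5*1/8 + 3/5*1/8 = 1/8
  d_1[s_2] = 2/5*7/8 + 3/5*7/8 = 7/8
d_1 = (s_1=1/8, s_2=7/8)
  d_2[s_1] = 1/8*1/8 + 7/8*1/8 = 1/8
  d_2[s_2] = 1/8*7/8 + 7/8*7/8 = 7/8
d_2 = (s_1=1/8, s_2=7/8)
  d_3[s_1] = 1/8*1/8 + 7/8*1/8 = 1/8
  d_3[s_2] = 1/8*7/8 + 7/8*7/8 = 7/8
d_3 = (s_1=1/8, s_2=7/8)
  d_4[s_1] = 1/8*1/8 + 7/8*1/8 = 1/8
  d_4[s_2] = 1/8*7/8 + 7/8*7/8 = 7/8
d_4 = (s_1=1/8, s_2=7/8)

Answer: 1/8 7/8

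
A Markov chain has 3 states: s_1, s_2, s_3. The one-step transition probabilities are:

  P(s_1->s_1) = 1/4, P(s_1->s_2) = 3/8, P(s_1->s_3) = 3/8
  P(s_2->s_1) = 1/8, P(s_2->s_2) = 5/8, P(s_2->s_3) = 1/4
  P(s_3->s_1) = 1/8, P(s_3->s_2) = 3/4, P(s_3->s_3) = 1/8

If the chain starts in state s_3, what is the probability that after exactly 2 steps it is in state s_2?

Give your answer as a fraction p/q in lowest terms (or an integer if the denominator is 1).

Computing P^2 by repeated multiplication:
P^1 =
  s_1: [1/4, 3/8, 3/8]
  s_2: [1/8, 5/8, 1/4]
  s_3: [1/8, 3/4, 1/8]
P^2 =
  s_1: [5/32, 39/64, 15/64]
  s_2: [9/64, 5/8, 15/64]
  s_3: [9/64, 39/64, 1/4]

(P^2)[s_3 -> s_2] = 39/64

Answer: 39/64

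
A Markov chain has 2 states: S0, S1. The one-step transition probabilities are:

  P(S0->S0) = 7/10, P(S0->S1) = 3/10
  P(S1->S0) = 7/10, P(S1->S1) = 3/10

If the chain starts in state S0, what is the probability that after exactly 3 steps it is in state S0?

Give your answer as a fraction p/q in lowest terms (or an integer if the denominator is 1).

Computing P^3 by repeated multiplication:
P^1 =
  S0: [7/10, 3/10]
  S1: [7/10, 3/10]
P^2 =
  S0: [7/10, 3/10]
  S1: [7/10, 3/10]
P^3 =
  S0: [7/10, 3/10]
  S1: [7/10, 3/10]

(P^3)[S0 -> S0] = 7/10

Answer: 7/10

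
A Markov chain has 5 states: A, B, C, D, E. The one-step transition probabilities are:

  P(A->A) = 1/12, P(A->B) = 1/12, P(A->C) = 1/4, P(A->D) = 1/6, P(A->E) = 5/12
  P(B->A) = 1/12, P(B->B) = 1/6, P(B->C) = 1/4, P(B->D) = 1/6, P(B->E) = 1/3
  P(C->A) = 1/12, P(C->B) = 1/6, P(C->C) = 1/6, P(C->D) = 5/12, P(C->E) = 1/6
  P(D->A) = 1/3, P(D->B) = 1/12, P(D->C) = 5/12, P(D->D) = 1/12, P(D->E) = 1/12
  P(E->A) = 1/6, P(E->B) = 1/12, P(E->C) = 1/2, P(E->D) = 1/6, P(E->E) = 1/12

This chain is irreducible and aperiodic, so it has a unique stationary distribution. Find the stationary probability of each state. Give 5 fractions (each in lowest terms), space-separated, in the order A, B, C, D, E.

Answer: 473/3041 362/3041 941/3041 685/3041 580/3041

Derivation:
The stationary distribution satisfies pi = pi * P, i.e.:
  pi_A = 1/12*pi_A + 1/12*pi_B + 1/12*pi_C + 1/3*pi_D + 1/6*pi_E
  pi_B = 1/12*pi_A + 1/6*pi_B + 1/6*pi_C + 1/12*pi_D + 1/12*pi_E
  pi_C = 1/4*pi_A + 1/4*pi_B + 1/6*pi_C + 5/12*pi_D + 1/2*pi_E
  pi_D = 1/6*pi_A + 1/6*pi_B + 5/12*pi_C + 1/12*pi_D + 1/6*pi_E
  pi_E = 5/12*pi_A + 1/3*pi_B + 1/6*pi_C + 1/12*pi_D + 1/12*pi_E
with normalization: pi_A + pi_B + pi_C + pi_D + pi_E = 1.

Using the first 4 balance equations plus normalization, the linear system A*pi = b is:
  [-11/12, 1/12, 1/12, 1/3, 1/6] . pi = 0
  [1/12, -5/6, 1/6, 1/12, 1/12] . pi = 0
  [1/4, 1/4, -5/6, 5/12, 1/2] . pi = 0
  [1/6, 1/6, 5/12, -11/12, 1/6] . pi = 0
  [1, 1, 1, 1, 1] . pi = 1

Solving yields:
  pi_A = 473/3041
  pi_B = 362/3041
  pi_C = 941/3041
  pi_D = 685/3041
  pi_E = 580/3041

Verification (pi * P):
  473/3041*1/12 + 362/3041*1/12 + 941/3041*1/12 + 685/3041*1/3 + 580/3041*1/6 = 473/3041 = pi_A  (ok)
  473/3041*1/12 + 362/3041*1/6 + 941/3041*1/6 + 685/3041*1/12 + 580/3041*1/12 = 362/3041 = pi_B  (ok)
  473/3041*1/4 + 362/3041*1/4 + 941/3041*1/6 + 685/3041*5/12 + 580/3041*1/2 = 941/3041 = pi_C  (ok)
  473/3041*1/6 + 362/3041*1/6 + 941/3041*5/12 + 685/3041*1/12 + 580/3041*1/6 = 685/3041 = pi_D  (ok)
  473/3041*5/12 + 362/3041*1/3 + 941/3041*1/6 + 685/3041*1/12 + 580/3041*1/12 = 580/3041 = pi_E  (ok)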